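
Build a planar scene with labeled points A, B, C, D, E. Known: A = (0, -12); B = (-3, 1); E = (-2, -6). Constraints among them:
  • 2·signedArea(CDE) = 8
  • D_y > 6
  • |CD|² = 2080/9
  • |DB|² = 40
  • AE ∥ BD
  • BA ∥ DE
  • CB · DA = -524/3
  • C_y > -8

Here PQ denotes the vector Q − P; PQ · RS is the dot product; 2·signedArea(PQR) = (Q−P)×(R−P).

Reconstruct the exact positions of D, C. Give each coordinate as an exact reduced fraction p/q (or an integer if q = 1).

C = (-1, -23/3)
D = (-5, 7)

1. D_x = -5  [BA ∥ DE ∩ AE ∥ BD]
2. D_y = 7  [BA ∥ DE ∩ AE ∥ BD]
   → D = (-5, 7)
3. C_x = -1  [CB · DA = -524/3 ∩ 2·signedArea(CDE) = 8]
4. C_y = -23/3  [CB · DA = -524/3 ∩ 2·signedArea(CDE) = 8]
   → C = (-1, -23/3)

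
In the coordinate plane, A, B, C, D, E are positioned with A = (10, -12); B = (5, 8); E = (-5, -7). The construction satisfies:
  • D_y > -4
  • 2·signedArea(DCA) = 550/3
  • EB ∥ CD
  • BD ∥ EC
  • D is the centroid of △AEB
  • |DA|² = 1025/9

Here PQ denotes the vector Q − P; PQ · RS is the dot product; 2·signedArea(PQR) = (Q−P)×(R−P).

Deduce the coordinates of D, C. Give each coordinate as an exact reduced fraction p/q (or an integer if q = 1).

C = (-20/3, -56/3)
D = (10/3, -11/3)

1. D_x = 10/3  [D is the centroid of △AEB]
2. D_y = -11/3  [D is the centroid of △AEB]
   → D = (10/3, -11/3)
3. C_x = -20/3  [EB ∥ CD ∩ BD ∥ EC]
4. C_y = -56/3  [EB ∥ CD ∩ BD ∥ EC]
   → C = (-20/3, -56/3)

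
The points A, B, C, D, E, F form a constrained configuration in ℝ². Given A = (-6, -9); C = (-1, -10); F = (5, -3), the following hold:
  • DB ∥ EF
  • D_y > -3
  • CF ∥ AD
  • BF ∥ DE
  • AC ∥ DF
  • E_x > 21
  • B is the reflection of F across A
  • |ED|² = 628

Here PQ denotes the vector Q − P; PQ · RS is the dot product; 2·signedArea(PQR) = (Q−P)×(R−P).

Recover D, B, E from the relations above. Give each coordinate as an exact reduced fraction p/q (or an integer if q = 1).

B = (-17, -15)
D = (0, -2)
E = (22, 10)

1. D_x = 0  [AC ∥ DF ∩ CF ∥ AD]
2. D_y = -2  [AC ∥ DF ∩ CF ∥ AD]
   → D = (0, -2)
3. B_x = -17  [B is the reflection of F across A]
4. B_y = -15  [B is the reflection of F across A]
   → B = (-17, -15)
5. E_x = 22  [DB ∥ EF ∩ BF ∥ DE]
6. E_y = 10  [DB ∥ EF ∩ BF ∥ DE]
   → E = (22, 10)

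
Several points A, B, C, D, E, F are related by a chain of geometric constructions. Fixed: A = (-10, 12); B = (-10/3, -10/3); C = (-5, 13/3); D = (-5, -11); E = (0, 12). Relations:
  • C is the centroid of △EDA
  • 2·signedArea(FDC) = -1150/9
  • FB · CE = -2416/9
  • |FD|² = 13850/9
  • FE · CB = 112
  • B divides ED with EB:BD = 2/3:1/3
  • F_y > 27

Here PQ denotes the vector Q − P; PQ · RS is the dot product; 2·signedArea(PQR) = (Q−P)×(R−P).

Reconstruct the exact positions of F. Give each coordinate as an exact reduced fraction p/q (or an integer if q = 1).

F = (10/3, 82/3)

1. F_x = 10/3  [2·signedArea(FDC) = -1150/9 ∩ FE · CB = 112]
2. F_y = 82/3  [2·signedArea(FDC) = -1150/9 ∩ FE · CB = 112]
   → F = (10/3, 82/3)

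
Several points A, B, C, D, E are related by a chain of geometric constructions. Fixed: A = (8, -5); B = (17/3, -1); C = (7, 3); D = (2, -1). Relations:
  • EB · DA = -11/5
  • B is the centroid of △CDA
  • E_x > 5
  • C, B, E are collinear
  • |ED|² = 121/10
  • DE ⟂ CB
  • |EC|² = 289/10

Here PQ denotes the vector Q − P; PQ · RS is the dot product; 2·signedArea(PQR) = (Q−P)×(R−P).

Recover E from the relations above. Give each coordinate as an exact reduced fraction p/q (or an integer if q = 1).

1. E_x = 53/10  [C, B, E are collinear ∩ DE ⟂ CB]
2. E_y = -21/10  [C, B, E are collinear ∩ DE ⟂ CB]
   → E = (53/10, -21/10)

E = (53/10, -21/10)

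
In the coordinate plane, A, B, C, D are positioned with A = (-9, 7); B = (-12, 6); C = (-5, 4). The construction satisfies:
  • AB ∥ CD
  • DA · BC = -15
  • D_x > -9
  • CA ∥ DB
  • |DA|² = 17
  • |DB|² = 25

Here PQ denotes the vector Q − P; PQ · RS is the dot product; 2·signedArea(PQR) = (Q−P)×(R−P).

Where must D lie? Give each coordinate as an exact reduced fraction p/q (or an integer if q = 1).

1. D_x = -8  [CA ∥ DB ∩ AB ∥ CD]
2. D_y = 3  [CA ∥ DB ∩ AB ∥ CD]
   → D = (-8, 3)

D = (-8, 3)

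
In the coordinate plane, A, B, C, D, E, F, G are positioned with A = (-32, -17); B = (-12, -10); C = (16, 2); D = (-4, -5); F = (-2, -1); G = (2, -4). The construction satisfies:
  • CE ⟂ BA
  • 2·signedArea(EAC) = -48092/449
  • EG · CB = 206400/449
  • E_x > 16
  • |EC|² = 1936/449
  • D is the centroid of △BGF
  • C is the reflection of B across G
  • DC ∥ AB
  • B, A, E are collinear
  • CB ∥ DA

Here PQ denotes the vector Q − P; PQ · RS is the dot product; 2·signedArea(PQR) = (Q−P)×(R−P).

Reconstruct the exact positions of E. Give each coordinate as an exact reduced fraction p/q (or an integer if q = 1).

1. E_x = 7492/449  [B, A, E are collinear ∩ CE ⟂ BA]
2. E_y = 18/449  [B, A, E are collinear ∩ CE ⟂ BA]
   → E = (7492/449, 18/449)

E = (7492/449, 18/449)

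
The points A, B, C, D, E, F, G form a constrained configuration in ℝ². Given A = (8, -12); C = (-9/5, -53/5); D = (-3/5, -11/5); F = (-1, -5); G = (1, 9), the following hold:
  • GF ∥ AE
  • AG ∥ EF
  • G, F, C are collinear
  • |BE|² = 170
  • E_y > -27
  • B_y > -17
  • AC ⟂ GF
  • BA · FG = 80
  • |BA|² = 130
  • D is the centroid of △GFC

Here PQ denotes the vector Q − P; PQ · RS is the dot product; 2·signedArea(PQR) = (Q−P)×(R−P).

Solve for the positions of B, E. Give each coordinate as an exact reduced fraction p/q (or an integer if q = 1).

B = (-13/5, -81/5)
E = (6, -26)

1. B_x = -13/5  [line -2·x + -14·y + -232 = 0 ∩ |BA|² = 130]
2. B_y = -81/5  [line -2·x + -14·y + -232 = 0 ∩ |BA|² = 130]
   → B = (-13/5, -81/5)
3. E_x = 6  [AG ∥ EF ∩ GF ∥ AE]
4. E_y = -26  [AG ∥ EF ∩ GF ∥ AE]
   → E = (6, -26)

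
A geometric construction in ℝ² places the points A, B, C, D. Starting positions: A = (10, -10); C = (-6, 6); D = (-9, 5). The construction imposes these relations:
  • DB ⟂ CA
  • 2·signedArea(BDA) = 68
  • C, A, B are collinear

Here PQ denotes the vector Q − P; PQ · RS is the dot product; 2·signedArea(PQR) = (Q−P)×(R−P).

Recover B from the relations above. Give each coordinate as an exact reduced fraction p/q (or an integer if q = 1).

B = (-7, 7)

1. B_x = -7  [C, A, B are collinear ∩ DB ⟂ CA]
2. B_y = 7  [C, A, B are collinear ∩ DB ⟂ CA]
   → B = (-7, 7)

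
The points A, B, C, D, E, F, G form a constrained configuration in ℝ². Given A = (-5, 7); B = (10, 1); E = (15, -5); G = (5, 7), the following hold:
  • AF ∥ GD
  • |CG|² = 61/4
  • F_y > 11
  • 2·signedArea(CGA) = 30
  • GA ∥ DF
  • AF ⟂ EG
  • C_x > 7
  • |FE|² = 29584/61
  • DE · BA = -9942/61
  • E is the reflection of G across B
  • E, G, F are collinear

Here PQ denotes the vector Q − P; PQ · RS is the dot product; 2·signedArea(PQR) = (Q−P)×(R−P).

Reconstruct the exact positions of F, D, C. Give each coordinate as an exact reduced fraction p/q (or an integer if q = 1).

C = (15/2, 4)
D = (665/61, 727/61)
F = (55/61, 727/61)

1. F_x = 55/61  [E, G, F are collinear ∩ AF ⟂ EG]
2. F_y = 727/61  [E, G, F are collinear ∩ AF ⟂ EG]
   → F = (55/61, 727/61)
3. D_x = 665/61  [GA ∥ DF ∩ AF ∥ GD]
4. D_y = 727/61  [GA ∥ DF ∩ AF ∥ GD]
   → D = (665/61, 727/61)
5. C_y = 4  [2·signedArea(CGA) = 30]
6. C_x = 15/2  [|CG|² = 61/4]
   → C = (15/2, 4)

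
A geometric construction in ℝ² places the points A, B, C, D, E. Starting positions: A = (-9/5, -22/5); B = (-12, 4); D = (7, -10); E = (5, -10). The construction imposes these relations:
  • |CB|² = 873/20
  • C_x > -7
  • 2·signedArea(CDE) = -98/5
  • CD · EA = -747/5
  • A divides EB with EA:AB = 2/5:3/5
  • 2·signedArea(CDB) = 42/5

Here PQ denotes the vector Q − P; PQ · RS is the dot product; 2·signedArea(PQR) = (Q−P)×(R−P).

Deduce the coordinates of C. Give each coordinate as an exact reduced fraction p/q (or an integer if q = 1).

1. C_x = -69/10  [2·signedArea(CDE) = -98/5 ∩ CD · EA = -747/5]
2. C_y = -1/5  [2·signedArea(CDE) = -98/5 ∩ CD · EA = -747/5]
   → C = (-69/10, -1/5)

C = (-69/10, -1/5)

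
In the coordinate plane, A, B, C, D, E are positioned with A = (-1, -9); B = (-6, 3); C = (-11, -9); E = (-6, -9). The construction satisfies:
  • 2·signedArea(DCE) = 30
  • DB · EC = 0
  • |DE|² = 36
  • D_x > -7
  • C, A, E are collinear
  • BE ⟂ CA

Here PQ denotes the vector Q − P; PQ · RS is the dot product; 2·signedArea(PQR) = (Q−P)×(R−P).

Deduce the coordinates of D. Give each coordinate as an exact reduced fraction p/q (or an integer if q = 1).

1. D_x = -6  [DB · EC = 0 ∩ 2·signedArea(DCE) = 30]
2. D_y = -3  [DB · EC = 0 ∩ 2·signedArea(DCE) = 30]
   → D = (-6, -3)

D = (-6, -3)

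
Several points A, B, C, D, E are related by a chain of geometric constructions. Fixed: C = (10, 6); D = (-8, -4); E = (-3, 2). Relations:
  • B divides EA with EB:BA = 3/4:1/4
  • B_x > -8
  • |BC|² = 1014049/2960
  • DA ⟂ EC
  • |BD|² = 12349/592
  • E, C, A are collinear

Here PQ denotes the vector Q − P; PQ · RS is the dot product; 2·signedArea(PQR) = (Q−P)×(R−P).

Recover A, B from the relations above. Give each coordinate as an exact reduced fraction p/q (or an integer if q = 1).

1. A_x = -1712/185  [E, C, A are collinear ∩ DA ⟂ EC]
2. A_y = 14/185  [E, C, A are collinear ∩ DA ⟂ EC]
   → A = (-1712/185, 14/185)
3. B_x = -5691/740  [B divides EA with EB:BA = 3/4:1/4]
4. B_y = 103/185  [B divides EA with EB:BA = 3/4:1/4]
   → B = (-5691/740, 103/185)

A = (-1712/185, 14/185)
B = (-5691/740, 103/185)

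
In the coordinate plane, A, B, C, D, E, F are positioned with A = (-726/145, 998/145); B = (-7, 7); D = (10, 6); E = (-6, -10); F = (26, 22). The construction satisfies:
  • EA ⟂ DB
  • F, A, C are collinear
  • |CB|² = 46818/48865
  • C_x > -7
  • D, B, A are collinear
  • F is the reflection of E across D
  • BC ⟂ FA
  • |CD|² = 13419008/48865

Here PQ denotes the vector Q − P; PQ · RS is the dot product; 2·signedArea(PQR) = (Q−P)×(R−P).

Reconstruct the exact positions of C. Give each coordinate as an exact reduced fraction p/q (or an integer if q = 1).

1. C_x = -321094/48865  [F, A, C are collinear ∩ BC ⟂ FA]
2. C_y = 299062/48865  [F, A, C are collinear ∩ BC ⟂ FA]
   → C = (-321094/48865, 299062/48865)

C = (-321094/48865, 299062/48865)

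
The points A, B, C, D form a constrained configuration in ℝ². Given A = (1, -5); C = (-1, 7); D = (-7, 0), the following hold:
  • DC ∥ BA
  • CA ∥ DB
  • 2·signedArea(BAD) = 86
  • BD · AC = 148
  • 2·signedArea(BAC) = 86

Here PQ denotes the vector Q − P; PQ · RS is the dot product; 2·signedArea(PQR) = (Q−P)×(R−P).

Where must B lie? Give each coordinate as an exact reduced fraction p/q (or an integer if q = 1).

1. B_x = -5  [DC ∥ BA ∩ CA ∥ DB]
2. B_y = -12  [DC ∥ BA ∩ CA ∥ DB]
   → B = (-5, -12)

B = (-5, -12)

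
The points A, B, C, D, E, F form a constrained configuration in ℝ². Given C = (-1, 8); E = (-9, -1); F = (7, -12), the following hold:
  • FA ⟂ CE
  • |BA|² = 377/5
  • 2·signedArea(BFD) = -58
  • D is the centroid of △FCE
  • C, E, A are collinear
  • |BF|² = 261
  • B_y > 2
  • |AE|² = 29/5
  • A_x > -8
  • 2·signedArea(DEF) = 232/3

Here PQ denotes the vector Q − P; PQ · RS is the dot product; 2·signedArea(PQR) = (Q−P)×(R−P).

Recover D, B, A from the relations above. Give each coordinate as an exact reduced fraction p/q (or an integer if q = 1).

1. D_x = -1  [D is the centroid of △FCE]
2. D_y = -5/3  [D is the centroid of △FCE]
   → D = (-1, -5/3)
3. B_x = 1  [line -31/3·x + -8·y + 103/3 = 0 ∩ |BF|² = 261]
4. B_y = 3  [line -31/3·x + -8·y + 103/3 = 0 ∩ |BF|² = 261]
   → B = (1, 3)
5. A_x = -37/5  [C, E, A are collinear ∩ FA ⟂ CE]
6. A_y = 4/5  [C, E, A are collinear ∩ FA ⟂ CE]
   → A = (-37/5, 4/5)

A = (-37/5, 4/5)
B = (1, 3)
D = (-1, -5/3)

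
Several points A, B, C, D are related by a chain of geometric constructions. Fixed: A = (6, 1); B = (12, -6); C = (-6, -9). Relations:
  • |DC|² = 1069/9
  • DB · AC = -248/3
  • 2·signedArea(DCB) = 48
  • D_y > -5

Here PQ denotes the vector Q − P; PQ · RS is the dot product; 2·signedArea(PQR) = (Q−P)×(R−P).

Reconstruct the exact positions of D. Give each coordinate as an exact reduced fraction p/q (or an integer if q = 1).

D = (4, -14/3)

1. D_x = 4  [2·signedArea(DCB) = 48 ∩ DB · AC = -248/3]
2. D_y = -14/3  [2·signedArea(DCB) = 48 ∩ DB · AC = -248/3]
   → D = (4, -14/3)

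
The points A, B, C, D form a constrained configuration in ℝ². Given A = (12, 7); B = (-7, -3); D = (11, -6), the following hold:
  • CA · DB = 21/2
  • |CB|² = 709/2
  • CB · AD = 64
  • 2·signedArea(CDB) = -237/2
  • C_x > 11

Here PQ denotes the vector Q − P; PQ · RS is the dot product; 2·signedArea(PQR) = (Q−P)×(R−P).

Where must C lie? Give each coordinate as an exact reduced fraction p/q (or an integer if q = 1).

1. C_x = 23/2  [2·signedArea(CDB) = -237/2 ∩ CA · DB = 21/2]
2. C_y = 1/2  [2·signedArea(CDB) = -237/2 ∩ CA · DB = 21/2]
   → C = (23/2, 1/2)

C = (23/2, 1/2)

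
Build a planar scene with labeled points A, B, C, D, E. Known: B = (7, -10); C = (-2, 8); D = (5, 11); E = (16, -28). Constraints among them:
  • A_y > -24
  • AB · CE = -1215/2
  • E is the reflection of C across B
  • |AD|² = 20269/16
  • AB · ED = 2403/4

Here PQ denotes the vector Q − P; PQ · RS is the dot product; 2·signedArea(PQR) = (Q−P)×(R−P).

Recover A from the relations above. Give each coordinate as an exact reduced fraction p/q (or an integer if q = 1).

1. A_x = 55/4  [AB · ED = 2403/4 ∩ AB · CE = -1215/2]
2. A_y = -47/2  [AB · ED = 2403/4 ∩ AB · CE = -1215/2]
   → A = (55/4, -47/2)

A = (55/4, -47/2)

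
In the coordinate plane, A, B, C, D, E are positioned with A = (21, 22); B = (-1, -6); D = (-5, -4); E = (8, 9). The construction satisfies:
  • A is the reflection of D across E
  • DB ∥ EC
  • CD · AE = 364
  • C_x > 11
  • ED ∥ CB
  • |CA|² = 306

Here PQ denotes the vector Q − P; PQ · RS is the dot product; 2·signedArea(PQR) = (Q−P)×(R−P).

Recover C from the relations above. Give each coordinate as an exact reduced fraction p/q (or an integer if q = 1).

1. C_x = 12  [ED ∥ CB ∩ DB ∥ EC]
2. C_y = 7  [ED ∥ CB ∩ DB ∥ EC]
   → C = (12, 7)

C = (12, 7)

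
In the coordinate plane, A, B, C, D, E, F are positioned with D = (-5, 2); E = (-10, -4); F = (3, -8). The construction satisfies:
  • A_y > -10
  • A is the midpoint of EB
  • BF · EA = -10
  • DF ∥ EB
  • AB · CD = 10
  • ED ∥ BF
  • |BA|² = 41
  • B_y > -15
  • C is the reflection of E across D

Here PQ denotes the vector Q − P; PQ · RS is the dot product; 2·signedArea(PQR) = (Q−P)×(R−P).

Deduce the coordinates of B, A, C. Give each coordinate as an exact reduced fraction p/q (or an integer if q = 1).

1. B_x = -2  [ED ∥ BF ∩ DF ∥ EB]
2. B_y = -14  [ED ∥ BF ∩ DF ∥ EB]
   → B = (-2, -14)
3. A_x = -6  [A is the midpoint of EB]
4. A_y = -9  [A is the midpoint of EB]
   → A = (-6, -9)
5. C_x = 0  [C is the reflection of E across D]
6. C_y = 8  [C is the reflection of E across D]
   → C = (0, 8)

A = (-6, -9)
B = (-2, -14)
C = (0, 8)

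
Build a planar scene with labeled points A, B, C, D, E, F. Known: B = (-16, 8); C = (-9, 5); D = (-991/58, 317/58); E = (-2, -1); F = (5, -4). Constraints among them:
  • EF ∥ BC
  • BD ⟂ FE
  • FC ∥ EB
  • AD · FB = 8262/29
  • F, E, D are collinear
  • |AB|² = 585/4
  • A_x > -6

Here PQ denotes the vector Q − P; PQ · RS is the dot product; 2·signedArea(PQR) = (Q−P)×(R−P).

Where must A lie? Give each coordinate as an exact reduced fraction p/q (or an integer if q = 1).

1. A_x = -11/2  [line 21·x + -12·y + 279/2 = 0 ∩ |AB|² = 585/4]
2. A_y = 2  [line 21·x + -12·y + 279/2 = 0 ∩ |AB|² = 585/4]
   → A = (-11/2, 2)

A = (-11/2, 2)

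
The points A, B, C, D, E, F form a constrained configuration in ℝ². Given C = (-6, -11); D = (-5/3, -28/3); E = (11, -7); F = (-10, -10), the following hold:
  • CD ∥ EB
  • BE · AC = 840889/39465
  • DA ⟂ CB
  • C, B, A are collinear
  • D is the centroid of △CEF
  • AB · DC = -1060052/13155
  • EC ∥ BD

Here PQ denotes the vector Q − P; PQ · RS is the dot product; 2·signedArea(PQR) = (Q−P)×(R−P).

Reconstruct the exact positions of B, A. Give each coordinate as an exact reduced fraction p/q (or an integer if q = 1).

A = (-20242/13155, -129116/13155)
B = (46/3, -16/3)

1. B_x = 46/3  [EC ∥ BD ∩ CD ∥ EB]
2. B_y = -16/3  [EC ∥ BD ∩ CD ∥ EB]
   → B = (46/3, -16/3)
3. A_x = -20242/13155  [C, B, A are collinear ∩ DA ⟂ CB]
4. A_y = -129116/13155  [C, B, A are collinear ∩ DA ⟂ CB]
   → A = (-20242/13155, -129116/13155)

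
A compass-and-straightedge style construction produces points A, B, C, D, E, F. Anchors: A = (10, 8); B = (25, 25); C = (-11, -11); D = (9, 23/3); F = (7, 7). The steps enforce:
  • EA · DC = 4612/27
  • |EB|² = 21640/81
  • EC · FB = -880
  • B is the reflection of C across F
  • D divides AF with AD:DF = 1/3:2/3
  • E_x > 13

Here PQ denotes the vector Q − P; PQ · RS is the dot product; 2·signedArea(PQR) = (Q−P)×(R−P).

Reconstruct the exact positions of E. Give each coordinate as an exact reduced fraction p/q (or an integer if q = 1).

E = (41/3, 119/9)

1. E_x = 41/3  [EC · FB = -880 ∩ EA · DC = 4612/27]
2. E_y = 119/9  [EC · FB = -880 ∩ EA · DC = 4612/27]
   → E = (41/3, 119/9)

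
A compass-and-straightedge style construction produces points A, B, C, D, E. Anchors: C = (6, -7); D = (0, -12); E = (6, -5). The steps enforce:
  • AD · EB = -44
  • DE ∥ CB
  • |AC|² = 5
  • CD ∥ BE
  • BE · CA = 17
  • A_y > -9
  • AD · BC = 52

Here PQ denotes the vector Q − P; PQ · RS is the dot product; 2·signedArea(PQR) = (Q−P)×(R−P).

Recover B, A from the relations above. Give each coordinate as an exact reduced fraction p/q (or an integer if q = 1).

A = (4, -8)
B = (12, 0)

1. B_x = 12  [CD ∥ BE ∩ DE ∥ CB]
2. B_y = 0  [CD ∥ BE ∩ DE ∥ CB]
   → B = (12, 0)
3. A_x = 4  [AD · BC = 52 ∩ BE · CA = 17]
4. A_y = -8  [AD · BC = 52 ∩ BE · CA = 17]
   → A = (4, -8)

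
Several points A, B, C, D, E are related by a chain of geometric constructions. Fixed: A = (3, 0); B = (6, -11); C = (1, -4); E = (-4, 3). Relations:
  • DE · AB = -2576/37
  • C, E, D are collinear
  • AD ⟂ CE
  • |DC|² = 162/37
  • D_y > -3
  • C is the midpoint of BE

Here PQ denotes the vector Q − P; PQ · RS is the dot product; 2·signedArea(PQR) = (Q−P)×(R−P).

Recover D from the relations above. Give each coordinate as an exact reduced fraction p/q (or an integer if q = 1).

D = (-8/37, -85/37)

1. D_x = -8/37  [C, E, D are collinear ∩ AD ⟂ CE]
2. D_y = -85/37  [C, E, D are collinear ∩ AD ⟂ CE]
   → D = (-8/37, -85/37)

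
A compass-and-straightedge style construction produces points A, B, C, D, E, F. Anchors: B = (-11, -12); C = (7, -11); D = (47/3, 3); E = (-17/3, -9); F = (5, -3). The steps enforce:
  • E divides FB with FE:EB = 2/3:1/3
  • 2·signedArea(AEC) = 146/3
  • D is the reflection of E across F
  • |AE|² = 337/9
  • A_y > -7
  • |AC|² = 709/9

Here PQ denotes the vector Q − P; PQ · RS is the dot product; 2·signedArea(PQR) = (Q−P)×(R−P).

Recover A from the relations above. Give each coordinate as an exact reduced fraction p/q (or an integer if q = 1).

1. A_x = -1/3  [line 2·x + 38/3·y + 230/3 = 0 ∩ |AC|² = 709/9]
2. A_y = -6  [line 2·x + 38/3·y + 230/3 = 0 ∩ |AC|² = 709/9]
   → A = (-1/3, -6)

A = (-1/3, -6)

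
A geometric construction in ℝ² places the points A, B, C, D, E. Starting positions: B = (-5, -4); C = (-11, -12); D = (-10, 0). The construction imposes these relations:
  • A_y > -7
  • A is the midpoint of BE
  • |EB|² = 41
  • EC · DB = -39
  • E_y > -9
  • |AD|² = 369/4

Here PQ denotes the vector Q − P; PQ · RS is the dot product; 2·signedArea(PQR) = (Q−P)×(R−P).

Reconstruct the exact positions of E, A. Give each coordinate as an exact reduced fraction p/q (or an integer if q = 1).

1. E_x = 0  [line -5·x + 4·y + 32 = 0 ∩ |EB|² = 41]
2. E_y = -8  [line -5·x + 4·y + 32 = 0 ∩ |EB|² = 41]
   → E = (0, -8)
3. A_x = -5/2  [A is the midpoint of BE]
4. A_y = -6  [A is the midpoint of BE]
   → A = (-5/2, -6)

A = (-5/2, -6)
E = (0, -8)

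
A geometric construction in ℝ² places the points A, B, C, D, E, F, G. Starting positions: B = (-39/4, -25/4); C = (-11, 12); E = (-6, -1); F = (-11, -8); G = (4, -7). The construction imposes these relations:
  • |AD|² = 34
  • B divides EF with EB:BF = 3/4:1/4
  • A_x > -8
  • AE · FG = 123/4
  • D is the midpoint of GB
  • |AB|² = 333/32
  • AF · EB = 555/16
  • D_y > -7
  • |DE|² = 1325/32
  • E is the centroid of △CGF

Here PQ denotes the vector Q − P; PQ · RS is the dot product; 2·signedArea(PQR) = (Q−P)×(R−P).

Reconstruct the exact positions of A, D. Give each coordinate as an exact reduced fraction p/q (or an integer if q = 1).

1. A_x = -63/8  [AF · EB = 555/16 ∩ AE · FG = 123/4]
2. A_y = -29/8  [AF · EB = 555/16 ∩ AE · FG = 123/4]
   → A = (-63/8, -29/8)
3. D_x = -23/8  [D is the midpoint of GB]
4. D_y = -53/8  [D is the midpoint of GB]
   → D = (-23/8, -53/8)

A = (-63/8, -29/8)
D = (-23/8, -53/8)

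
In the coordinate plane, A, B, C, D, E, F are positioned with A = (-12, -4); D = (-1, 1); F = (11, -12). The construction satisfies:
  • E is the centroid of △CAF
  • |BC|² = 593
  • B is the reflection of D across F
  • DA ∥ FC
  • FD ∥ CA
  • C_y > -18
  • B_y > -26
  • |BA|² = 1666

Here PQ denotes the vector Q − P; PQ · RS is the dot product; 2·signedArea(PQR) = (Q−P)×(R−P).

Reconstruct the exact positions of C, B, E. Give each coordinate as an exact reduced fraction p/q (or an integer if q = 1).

B = (23, -25)
C = (0, -17)
E = (-1/3, -11)

1. C_x = 0  [FD ∥ CA ∩ DA ∥ FC]
2. C_y = -17  [FD ∥ CA ∩ DA ∥ FC]
   → C = (0, -17)
3. B_x = 23  [B is the reflection of D across F]
4. B_y = -25  [B is the reflection of D across F]
   → B = (23, -25)
5. E_x = -1/3  [E is the centroid of △CAF]
6. E_y = -11  [E is the centroid of △CAF]
   → E = (-1/3, -11)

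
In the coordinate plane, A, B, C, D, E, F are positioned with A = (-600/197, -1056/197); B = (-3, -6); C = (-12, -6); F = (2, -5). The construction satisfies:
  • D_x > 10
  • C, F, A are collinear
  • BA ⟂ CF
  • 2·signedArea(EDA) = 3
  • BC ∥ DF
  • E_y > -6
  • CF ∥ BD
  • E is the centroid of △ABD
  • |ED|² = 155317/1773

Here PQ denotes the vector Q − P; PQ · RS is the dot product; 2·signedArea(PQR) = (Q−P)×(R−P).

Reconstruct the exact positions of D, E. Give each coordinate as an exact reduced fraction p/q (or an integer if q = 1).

D = (11, -5)
E = (976/591, -3223/591)

1. D_x = 11  [BC ∥ DF ∩ CF ∥ BD]
2. D_y = -5  [BC ∥ DF ∩ CF ∥ BD]
   → D = (11, -5)
3. E_x = 976/591  [E is the centroid of △ABD]
4. E_y = -3223/591  [E is the centroid of △ABD]
   → E = (976/591, -3223/591)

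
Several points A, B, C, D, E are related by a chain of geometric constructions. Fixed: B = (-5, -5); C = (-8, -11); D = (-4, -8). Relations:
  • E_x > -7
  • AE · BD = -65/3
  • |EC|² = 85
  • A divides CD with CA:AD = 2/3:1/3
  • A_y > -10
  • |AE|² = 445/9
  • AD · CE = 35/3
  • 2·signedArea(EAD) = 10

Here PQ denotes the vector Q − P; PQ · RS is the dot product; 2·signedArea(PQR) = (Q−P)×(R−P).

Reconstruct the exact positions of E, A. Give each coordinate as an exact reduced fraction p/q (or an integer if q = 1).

A = (-16/3, -9)
E = (-6, -2)

1. A_x = -16/3  [A divides CD with CA:AD = 2/3:1/3]
2. A_y = -9  [A divides CD with CA:AD = 2/3:1/3]
   → A = (-16/3, -9)
3. E_x = -6  [2·signedArea(EAD) = 10 ∩ AD · CE = 35/3]
4. E_y = -2  [2·signedArea(EAD) = 10 ∩ AD · CE = 35/3]
   → E = (-6, -2)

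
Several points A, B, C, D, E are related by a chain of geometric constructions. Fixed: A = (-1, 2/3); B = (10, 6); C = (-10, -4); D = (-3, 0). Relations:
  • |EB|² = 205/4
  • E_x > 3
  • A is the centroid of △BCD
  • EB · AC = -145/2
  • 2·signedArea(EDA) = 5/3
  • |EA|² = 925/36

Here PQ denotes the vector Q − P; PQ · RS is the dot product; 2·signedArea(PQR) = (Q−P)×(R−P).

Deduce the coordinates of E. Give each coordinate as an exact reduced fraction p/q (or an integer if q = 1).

1. E_x = 7/2  [2·signedArea(EDA) = 5/3 ∩ EB · AC = -145/2]
2. E_y = 3  [2·signedArea(EDA) = 5/3 ∩ EB · AC = -145/2]
   → E = (7/2, 3)

E = (7/2, 3)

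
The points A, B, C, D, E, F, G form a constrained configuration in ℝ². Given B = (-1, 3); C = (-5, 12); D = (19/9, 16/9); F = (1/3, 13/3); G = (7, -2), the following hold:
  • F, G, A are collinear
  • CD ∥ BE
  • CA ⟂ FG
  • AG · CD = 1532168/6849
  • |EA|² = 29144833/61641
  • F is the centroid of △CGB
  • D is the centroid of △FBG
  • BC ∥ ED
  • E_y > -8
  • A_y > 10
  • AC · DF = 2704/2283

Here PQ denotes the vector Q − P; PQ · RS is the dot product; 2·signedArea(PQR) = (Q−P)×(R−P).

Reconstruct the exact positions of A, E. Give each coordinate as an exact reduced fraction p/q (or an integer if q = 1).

1. A_x = -4793/761  [F, G, A are collinear ∩ CA ⟂ FG]
2. A_y = 8092/761  [F, G, A are collinear ∩ CA ⟂ FG]
   → A = (-4793/761, 8092/761)
3. E_x = 55/9  [BC ∥ ED ∩ CD ∥ BE]
4. E_y = -65/9  [BC ∥ ED ∩ CD ∥ BE]
   → E = (55/9, -65/9)

A = (-4793/761, 8092/761)
E = (55/9, -65/9)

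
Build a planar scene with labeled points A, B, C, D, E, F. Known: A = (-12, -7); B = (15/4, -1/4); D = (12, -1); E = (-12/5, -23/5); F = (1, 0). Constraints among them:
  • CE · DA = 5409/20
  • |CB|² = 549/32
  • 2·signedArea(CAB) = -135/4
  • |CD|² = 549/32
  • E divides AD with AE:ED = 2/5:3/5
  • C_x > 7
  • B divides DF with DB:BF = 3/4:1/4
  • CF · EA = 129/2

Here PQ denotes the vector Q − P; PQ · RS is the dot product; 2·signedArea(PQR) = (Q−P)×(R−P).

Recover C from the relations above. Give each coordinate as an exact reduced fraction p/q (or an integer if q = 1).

1. C_x = 63/8  [CF · EA = 129/2 ∩ 2·signedArea(CAB) = -135/4]
2. C_y = -5/8  [CF · EA = 129/2 ∩ 2·signedArea(CAB) = -135/4]
   → C = (63/8, -5/8)

C = (63/8, -5/8)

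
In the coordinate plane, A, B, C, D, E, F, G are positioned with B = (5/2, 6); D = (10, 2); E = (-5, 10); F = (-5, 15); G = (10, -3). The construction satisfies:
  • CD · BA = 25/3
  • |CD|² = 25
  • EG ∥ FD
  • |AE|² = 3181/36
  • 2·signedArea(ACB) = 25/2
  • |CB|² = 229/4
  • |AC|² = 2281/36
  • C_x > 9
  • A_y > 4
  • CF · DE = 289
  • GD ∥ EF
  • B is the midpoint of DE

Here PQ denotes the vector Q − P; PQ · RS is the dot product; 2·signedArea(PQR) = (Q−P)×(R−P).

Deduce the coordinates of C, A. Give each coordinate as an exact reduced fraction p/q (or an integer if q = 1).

1. C_x = 10  [line 15·x + -8·y + -94 = 0 ∩ |CB|² = 229/4]
2. C_y = 7  [line 15·x + -8·y + -94 = 0 ∩ |CB|² = 229/4]
   → C = (10, 7)
3. A_x = 5/2  [2·signedArea(ACB) = 25/2 ∩ CD · BA = 25/3]
4. A_y = 13/3  [2·signedArea(ACB) = 25/2 ∩ CD · BA = 25/3]
   → A = (5/2, 13/3)

A = (5/2, 13/3)
C = (10, 7)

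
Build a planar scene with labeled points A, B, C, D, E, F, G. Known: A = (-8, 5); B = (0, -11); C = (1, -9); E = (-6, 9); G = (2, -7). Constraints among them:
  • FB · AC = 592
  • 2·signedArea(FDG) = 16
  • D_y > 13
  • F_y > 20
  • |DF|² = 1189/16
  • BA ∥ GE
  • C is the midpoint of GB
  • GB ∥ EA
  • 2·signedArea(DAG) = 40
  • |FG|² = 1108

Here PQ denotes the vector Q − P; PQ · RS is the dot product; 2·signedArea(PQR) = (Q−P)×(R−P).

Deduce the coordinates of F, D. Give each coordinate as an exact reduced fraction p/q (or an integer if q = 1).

D = (-47/4, 27/2)
F = (-16, 21)

1. F_x = -16  [line -9·x + 14·y + -438 = 0 ∩ |FG|² = 1108]
2. F_y = 21  [line -9·x + 14·y + -438 = 0 ∩ |FG|² = 1108]
   → F = (-16, 21)
3. D_x = -47/4  [2·signedArea(FDG) = 16 ∩ 2·signedArea(DAG) = 40]
4. D_y = 27/2  [2·signedArea(FDG) = 16 ∩ 2·signedArea(DAG) = 40]
   → D = (-47/4, 27/2)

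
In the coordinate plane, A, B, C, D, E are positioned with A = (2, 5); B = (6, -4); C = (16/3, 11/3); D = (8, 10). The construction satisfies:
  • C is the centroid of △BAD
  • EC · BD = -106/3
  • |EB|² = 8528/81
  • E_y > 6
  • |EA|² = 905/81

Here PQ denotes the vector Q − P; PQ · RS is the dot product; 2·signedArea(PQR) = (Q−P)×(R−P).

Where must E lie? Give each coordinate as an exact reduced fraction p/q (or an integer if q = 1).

E = (46/9, 56/9)

1. E_x = 46/9  [line -2·x + -14·y + 292/3 = 0 ∩ |EB|² = 8528/81]
2. E_y = 56/9  [line -2·x + -14·y + 292/3 = 0 ∩ |EB|² = 8528/81]
   → E = (46/9, 56/9)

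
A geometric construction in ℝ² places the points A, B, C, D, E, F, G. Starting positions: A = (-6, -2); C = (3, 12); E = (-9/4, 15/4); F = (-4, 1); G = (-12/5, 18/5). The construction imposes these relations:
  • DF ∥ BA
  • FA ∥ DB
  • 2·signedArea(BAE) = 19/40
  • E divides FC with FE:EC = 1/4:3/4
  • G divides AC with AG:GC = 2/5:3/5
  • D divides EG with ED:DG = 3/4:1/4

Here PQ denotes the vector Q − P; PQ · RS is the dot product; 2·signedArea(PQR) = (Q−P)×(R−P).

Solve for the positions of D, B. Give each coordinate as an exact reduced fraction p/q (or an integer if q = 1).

1. D_x = -189/80  [D divides EG with ED:DG = 3/4:1/4]
2. D_y = 291/80  [D divides EG with ED:DG = 3/4:1/4]
   → D = (-189/80, 291/80)
3. B_x = -349/80  [DF ∥ BA ∩ FA ∥ DB]
4. B_y = 51/80  [DF ∥ BA ∩ FA ∥ DB]
   → B = (-349/80, 51/80)

B = (-349/80, 51/80)
D = (-189/80, 291/80)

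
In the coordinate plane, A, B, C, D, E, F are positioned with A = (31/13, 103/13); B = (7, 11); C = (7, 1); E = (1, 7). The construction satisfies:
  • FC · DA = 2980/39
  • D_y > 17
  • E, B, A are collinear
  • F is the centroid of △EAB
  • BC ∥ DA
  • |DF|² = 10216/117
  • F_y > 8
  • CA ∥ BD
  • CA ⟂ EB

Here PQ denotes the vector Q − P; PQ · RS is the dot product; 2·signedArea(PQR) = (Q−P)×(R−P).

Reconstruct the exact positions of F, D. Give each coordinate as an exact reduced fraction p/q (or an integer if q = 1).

D = (31/13, 233/13)
F = (45/13, 337/39)

1. F_x = 45/13  [F is the centroid of △EAB]
2. F_y = 337/39  [F is the centroid of △EAB]
   → F = (45/13, 337/39)
3. D_x = 31/13  [BC ∥ DA ∩ CA ∥ BD]
4. D_y = 233/13  [BC ∥ DA ∩ CA ∥ BD]
   → D = (31/13, 233/13)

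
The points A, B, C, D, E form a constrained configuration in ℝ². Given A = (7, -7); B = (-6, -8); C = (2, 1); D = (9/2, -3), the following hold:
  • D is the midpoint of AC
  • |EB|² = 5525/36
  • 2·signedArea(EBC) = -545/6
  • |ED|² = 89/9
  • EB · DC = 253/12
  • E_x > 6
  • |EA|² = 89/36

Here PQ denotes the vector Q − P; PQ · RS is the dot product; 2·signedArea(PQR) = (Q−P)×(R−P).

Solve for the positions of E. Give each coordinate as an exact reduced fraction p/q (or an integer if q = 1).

E = (37/6, -17/3)

1. E_x = 37/6  [2·signedArea(EBC) = -545/6 ∩ EB · DC = 253/12]
2. E_y = -17/3  [2·signedArea(EBC) = -545/6 ∩ EB · DC = 253/12]
   → E = (37/6, -17/3)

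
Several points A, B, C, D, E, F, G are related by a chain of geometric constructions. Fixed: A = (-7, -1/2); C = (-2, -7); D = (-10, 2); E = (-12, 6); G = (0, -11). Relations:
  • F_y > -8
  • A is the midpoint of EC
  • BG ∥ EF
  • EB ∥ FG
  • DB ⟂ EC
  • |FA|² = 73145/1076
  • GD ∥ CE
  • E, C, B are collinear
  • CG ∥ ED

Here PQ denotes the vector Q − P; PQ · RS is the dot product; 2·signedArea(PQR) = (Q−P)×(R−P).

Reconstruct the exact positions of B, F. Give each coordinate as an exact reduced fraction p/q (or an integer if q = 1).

1. B_x = -2508/269  [E, C, B are collinear ∩ DB ⟂ EC]
2. B_y = 678/269  [E, C, B are collinear ∩ DB ⟂ EC]
   → B = (-2508/269, 678/269)
3. F_x = -720/269  [EB ∥ FG ∩ BG ∥ EF]
4. F_y = -2023/269  [EB ∥ FG ∩ BG ∥ EF]
   → F = (-720/269, -2023/269)

B = (-2508/269, 678/269)
F = (-720/269, -2023/269)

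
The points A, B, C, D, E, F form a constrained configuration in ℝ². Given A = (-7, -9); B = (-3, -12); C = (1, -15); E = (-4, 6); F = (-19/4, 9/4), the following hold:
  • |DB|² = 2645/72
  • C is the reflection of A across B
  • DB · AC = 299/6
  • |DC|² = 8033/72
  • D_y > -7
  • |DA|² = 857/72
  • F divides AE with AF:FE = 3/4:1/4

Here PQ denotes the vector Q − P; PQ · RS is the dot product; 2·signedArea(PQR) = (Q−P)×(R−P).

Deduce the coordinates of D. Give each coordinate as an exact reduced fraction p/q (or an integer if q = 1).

D = (-59/12, -25/4)

1. D_x = -59/12  [line -8·x + 6·y + -11/6 = 0 ∩ |DB|² = 2645/72]
2. D_y = -25/4  [line -8·x + 6·y + -11/6 = 0 ∩ |DB|² = 2645/72]
   → D = (-59/12, -25/4)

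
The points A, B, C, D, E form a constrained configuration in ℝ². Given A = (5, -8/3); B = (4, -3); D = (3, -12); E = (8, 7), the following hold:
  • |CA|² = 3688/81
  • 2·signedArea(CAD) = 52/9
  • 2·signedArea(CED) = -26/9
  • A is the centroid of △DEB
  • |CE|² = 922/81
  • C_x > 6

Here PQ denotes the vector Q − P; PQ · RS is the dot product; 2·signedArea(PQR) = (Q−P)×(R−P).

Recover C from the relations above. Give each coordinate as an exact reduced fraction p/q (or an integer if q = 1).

1. C_x = 7  [2·signedArea(CED) = -26/9 ∩ 2·signedArea(CAD) = 52/9]
2. C_y = 34/9  [2·signedArea(CED) = -26/9 ∩ 2·signedArea(CAD) = 52/9]
   → C = (7, 34/9)

C = (7, 34/9)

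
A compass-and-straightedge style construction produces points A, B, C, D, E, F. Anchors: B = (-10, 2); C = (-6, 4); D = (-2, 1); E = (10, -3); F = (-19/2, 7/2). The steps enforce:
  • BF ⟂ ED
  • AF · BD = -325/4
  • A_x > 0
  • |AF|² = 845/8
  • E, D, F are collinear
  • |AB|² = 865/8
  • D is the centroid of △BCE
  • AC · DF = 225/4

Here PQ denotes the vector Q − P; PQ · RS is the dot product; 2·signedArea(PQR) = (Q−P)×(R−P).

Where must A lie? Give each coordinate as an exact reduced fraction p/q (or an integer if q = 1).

A = (1/4, 1/4)

1. A_x = 1/4  [AF · BD = -325/4 ∩ AC · DF = 225/4]
2. A_y = 1/4  [AF · BD = -325/4 ∩ AC · DF = 225/4]
   → A = (1/4, 1/4)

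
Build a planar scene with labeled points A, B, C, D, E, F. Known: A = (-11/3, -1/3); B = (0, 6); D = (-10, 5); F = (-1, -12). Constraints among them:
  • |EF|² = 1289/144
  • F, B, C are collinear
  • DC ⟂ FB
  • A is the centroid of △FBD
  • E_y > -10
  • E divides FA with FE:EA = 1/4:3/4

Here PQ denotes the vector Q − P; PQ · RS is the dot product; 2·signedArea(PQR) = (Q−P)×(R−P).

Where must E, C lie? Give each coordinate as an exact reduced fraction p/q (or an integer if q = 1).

C = (-28/325, 1446/325)
E = (-5/3, -109/12)

1. E_x = -5/3  [E divides FA with FE:EA = 1/4:3/4]
2. E_y = -109/12  [E divides FA with FE:EA = 1/4:3/4]
   → E = (-5/3, -109/12)
3. C_x = -28/325  [F, B, C are collinear ∩ DC ⟂ FB]
4. C_y = 1446/325  [F, B, C are collinear ∩ DC ⟂ FB]
   → C = (-28/325, 1446/325)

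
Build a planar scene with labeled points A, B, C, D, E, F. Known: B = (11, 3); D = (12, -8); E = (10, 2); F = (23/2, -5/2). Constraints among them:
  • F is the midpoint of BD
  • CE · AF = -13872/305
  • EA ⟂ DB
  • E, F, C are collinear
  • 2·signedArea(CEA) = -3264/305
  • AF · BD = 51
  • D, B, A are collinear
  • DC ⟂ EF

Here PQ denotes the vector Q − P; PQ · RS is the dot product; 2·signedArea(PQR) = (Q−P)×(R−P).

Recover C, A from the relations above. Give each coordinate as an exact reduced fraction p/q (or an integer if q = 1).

A = (676/61, 128/61)
C = (66/5, -38/5)

1. C_x = 66/5  [E, F, C are collinear ∩ DC ⟂ EF]
2. C_y = -38/5  [E, F, C are collinear ∩ DC ⟂ EF]
   → C = (66/5, -38/5)
3. A_x = 676/61  [D, B, A are collinear ∩ EA ⟂ DB]
4. A_y = 128/61  [D, B, A are collinear ∩ EA ⟂ DB]
   → A = (676/61, 128/61)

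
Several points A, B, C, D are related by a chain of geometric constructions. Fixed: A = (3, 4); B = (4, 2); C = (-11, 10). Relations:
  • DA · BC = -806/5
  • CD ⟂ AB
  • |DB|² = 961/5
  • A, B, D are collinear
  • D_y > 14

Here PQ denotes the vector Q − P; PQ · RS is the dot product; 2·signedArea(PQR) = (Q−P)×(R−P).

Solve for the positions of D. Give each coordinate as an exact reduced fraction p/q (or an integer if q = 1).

1. D_x = -11/5  [A, B, D are collinear ∩ CD ⟂ AB]
2. D_y = 72/5  [A, B, D are collinear ∩ CD ⟂ AB]
   → D = (-11/5, 72/5)

D = (-11/5, 72/5)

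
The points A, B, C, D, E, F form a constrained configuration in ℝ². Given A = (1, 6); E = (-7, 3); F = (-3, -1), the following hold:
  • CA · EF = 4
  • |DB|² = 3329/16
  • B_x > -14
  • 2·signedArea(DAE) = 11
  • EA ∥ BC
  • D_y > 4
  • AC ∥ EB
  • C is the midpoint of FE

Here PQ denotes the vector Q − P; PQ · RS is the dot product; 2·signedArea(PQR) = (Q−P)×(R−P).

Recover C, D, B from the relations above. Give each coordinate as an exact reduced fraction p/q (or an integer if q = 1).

1. C_x = -5  [C is the midpoint of FE]
2. C_y = 1  [C is the midpoint of FE]
   → C = (-5, 1)
3. B_x = -13  [EA ∥ BC ∩ AC ∥ EB]
4. B_y = -2  [EA ∥ BC ∩ AC ∥ EB]
   → B = (-13, -2)
5. D_x = 0  [line 3·x + -8·y + 34 = 0 ∩ |DB|² = 3329/16]
6. D_y = 17/4  [line 3·x + -8·y + 34 = 0 ∩ |DB|² = 3329/16]
   → D = (0, 17/4)

B = (-13, -2)
C = (-5, 1)
D = (0, 17/4)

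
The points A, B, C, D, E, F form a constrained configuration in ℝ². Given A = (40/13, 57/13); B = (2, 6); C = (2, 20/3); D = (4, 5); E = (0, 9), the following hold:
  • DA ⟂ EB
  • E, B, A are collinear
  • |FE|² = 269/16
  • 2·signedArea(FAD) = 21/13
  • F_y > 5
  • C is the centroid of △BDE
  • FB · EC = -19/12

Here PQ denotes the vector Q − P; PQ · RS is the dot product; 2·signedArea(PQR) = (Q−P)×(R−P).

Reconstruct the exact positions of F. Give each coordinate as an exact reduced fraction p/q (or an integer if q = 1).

F = (5/2, 23/4)

1. F_x = 5/2  [FB · EC = -19/12 ∩ 2·signedArea(FAD) = 21/13]
2. F_y = 23/4  [FB · EC = -19/12 ∩ 2·signedArea(FAD) = 21/13]
   → F = (5/2, 23/4)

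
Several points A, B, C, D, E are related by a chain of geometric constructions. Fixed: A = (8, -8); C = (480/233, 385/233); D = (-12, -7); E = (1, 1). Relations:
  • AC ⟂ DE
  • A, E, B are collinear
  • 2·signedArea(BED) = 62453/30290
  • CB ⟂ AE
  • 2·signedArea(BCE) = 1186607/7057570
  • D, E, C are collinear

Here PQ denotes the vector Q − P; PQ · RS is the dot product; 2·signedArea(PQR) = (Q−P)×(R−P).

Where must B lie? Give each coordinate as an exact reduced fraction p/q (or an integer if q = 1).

B = (32817/30290, 27041/30290)

1. B_x = 32817/30290  [A, E, B are collinear ∩ CB ⟂ AE]
2. B_y = 27041/30290  [A, E, B are collinear ∩ CB ⟂ AE]
   → B = (32817/30290, 27041/30290)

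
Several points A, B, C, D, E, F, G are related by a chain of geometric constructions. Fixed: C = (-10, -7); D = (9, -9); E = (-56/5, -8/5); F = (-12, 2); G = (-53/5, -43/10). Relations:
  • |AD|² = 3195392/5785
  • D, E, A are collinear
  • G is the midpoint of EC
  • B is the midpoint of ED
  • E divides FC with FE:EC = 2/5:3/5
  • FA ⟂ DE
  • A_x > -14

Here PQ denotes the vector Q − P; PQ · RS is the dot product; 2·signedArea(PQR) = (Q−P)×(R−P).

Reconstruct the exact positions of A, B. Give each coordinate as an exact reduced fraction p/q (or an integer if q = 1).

1. A_x = -75599/5785  [D, E, A are collinear ∩ FA ⟂ DE]
2. A_y = -5297/5785  [D, E, A are collinear ∩ FA ⟂ DE]
   → A = (-75599/5785, -5297/5785)
3. B_x = -11/10  [B is the midpoint of ED]
4. B_y = -53/10  [B is the midpoint of ED]
   → B = (-11/10, -53/10)

A = (-75599/5785, -5297/5785)
B = (-11/10, -53/10)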